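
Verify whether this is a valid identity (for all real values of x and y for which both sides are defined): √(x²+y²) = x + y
Claim: √(x²+y²) = x + y.
Test a specific point where both sides are defined: x = 1/2, y = -1.
LHS = √(x²+y²) ≈ 1.1180
RHS = x + y ≈ -0.5000
Since 1.1180 ≠ -0.5000, the equation fails at this point, so it cannot hold for all real values of x and y for which both sides are defined.
(x+y)² = x² + 2xy + y², not x² + y², so the square root does not split this way.

Conclusion: No, this is NOT an identity.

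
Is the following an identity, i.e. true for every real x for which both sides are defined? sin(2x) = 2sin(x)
Claim: sin(2x) = 2sin(x).
Test a specific point where both sides are defined: x = -π/6.
LHS = sin(2x) ≈ -0.8660
RHS = 2sin(x) ≈ -1.0000
Since -0.8660 ≠ -1.0000, the equation fails at this point, so it cannot hold for every real x for which both sides are defined.
The correct double-angle formula is sin(2x) = 2sin(x)cos(x).

Conclusion: No, this is NOT an identity.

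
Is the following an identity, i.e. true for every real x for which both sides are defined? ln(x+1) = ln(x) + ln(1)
Claim: ln(x+1) = ln(x) + ln(1).
Test a specific point where both sides are defined: x = 1.
LHS = ln(x+1) ≈ 0.6931
RHS = ln(x) + ln(1) ≈ 0.0000
Since 0.6931 ≠ 0.0000, the equation fails at this point, so it cannot hold for every real x for which both sides are defined.
ln(1) = 0, so the right side is just ln(x), which differs from ln(x+1).

Conclusion: No, this is NOT an identity.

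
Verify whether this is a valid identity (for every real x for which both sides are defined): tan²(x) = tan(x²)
No, this is NOT an identity.

Claim: tan²(x) = tan(x²).
Test a specific point where both sides are defined: x = 3π/4.
LHS = tan²(x) ≈ 1.0000
RHS = tan(x²) ≈ -0.8977
Since 1.0000 ≠ -0.8977, the equation fails at this point, so it cannot hold for every real x for which both sides are defined.
tan²(x) means (tan x)², squaring the output; tan(x²) squares the input. These are different functions.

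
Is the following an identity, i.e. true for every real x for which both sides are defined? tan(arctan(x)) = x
Claim: tan(arctan(x)) = x.
Reasoning: For every real x, arctan(x) is by definition the angle in (-π/2, π/2) whose tangent equals x. Taking the tangent of that angle returns x.
So the two sides agree for every real x for which both sides are defined.

Conclusion: Yes, this is an identity.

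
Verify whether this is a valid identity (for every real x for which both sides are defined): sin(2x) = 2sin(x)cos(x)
Claim: sin(2x) = 2sin(x)cos(x).
Reasoning: Put y = x in the addition formula sin(x+y) = sin(x)cos(y) + cos(x)sin(y): sin(2x) = sin(x)cos(x) + cos(x)sin(x) = 2sin(x)cos(x).
So the two sides agree for every real x for which both sides are defined.

Conclusion: Yes, this is an identity.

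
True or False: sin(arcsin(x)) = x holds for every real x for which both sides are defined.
True.

Claim: sin(arcsin(x)) = x.
Reasoning: For -1 ≤ x ≤ 1 (where arcsin is defined), arcsin(x) is by definition an angle whose sine equals x. Taking the sine of that angle returns x. (Note the other order, arcsin(sin x) = x, is NOT an identity.)
So the two sides agree for every real x for which both sides are defined.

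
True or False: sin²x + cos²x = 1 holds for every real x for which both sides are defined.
Claim: sin²x + cos²x = 1.
Reasoning: The point (cos x, sin x) lies on the unit circle X² + Y² = 1, so cos²x + sin²x = 1 for every real x.
So the two sides agree for every real x for which both sides are defined.

Conclusion: True.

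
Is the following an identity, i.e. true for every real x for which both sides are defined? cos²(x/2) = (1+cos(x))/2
Yes, this is an identity.

Claim: cos²(x/2) = (1+cos(x))/2.
Reasoning: Use cos(2θ) = 2cos²θ - 1 with θ = x/2: cos(x) = 2cos²(x/2) - 1. Solving for cos²(x/2) gives (1 + cos(x))/2.
So the two sides agree for every real x for which both sides are defined.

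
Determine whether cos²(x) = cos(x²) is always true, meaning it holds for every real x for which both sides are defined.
No, this is NOT an identity.

Claim: cos²(x) = cos(x²).
Test a specific point where both sides are defined: x = -π/4.
LHS = cos²(x) ≈ 0.5000
RHS = cos(x²) ≈ 0.8157
Since 0.5000 ≠ 0.8157, the equation fails at this point, so it cannot hold for every real x for which both sides are defined.
cos²(x) means (cos x)², squaring the output; cos(x²) squares the input. These are different functions.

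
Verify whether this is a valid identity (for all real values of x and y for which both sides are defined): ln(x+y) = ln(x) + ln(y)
Claim: ln(x+y) = ln(x) + ln(y).
Test a specific point where both sides are defined: x = 5, y = 1.
LHS = ln(x+y) ≈ 1.7918
RHS = ln(x) + ln(y) ≈ 1.6094
Since 1.7918 ≠ 1.6094, the equation fails at this point, so it cannot hold for all real values of x and y for which both sides are defined.
ln(x) + ln(y) = ln(xy), not ln(x+y).

Conclusion: No, this is NOT an identity.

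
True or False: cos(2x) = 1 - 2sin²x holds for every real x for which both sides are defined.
Claim: cos(2x) = 1 - 2sin²x.
Reasoning: cos(2x) = cos²x - sin²x. Replace cos²x by 1 - sin²x: (1 - sin²x) - sin²x = 1 - 2sin²x.
So the two sides agree for every real x for which both sides are defined.

Conclusion: True.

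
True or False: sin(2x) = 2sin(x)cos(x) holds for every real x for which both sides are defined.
Claim: sin(2x) = 2sin(x)cos(x).
Reasoning: Put y = x in the addition formula sin(x+y) = sin(x)cos(y) + cos(x)sin(y): sin(2x) = sin(x)cos(x) + cos(x)sin(x) = 2sin(x)cos(x).
So the two sides agree for every real x for which both sides are defined.

Conclusion: True.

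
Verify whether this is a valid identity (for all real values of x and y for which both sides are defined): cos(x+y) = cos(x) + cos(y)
No, this is NOT an identity.

Claim: cos(x+y) = cos(x) + cos(y).
Test a specific point where both sides are defined: x = π/4, y = -π/3.
LHS = cos(x+y) ≈ 0.9659
RHS = cos(x) + cos(y) ≈ 1.2071
Since 0.9659 ≠ 1.2071, the equation fails at this point, so it cannot hold for all real values of x and y for which both sides are defined.
The correct expansion is cos(x+y) = cos(x)cos(y) - sin(x)sin(y); cosine is not additive.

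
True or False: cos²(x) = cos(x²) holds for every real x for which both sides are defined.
Claim: cos²(x) = cos(x²).
Test a specific point where both sides are defined: x = 3π/4.
LHS = cos²(x) ≈ 0.5000
RHS = cos(x²) ≈ 0.7442
Since 0.5000 ≠ 0.7442, the equation fails at this point, so it cannot hold for every real x for which both sides are defined.
cos²(x) means (cos x)², squaring the output; cos(x²) squares the input. These are different functions.

Conclusion: False.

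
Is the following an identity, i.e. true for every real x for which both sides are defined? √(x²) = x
Claim: √(x²) = x.
Test a specific point where both sides are defined: x = -1.
LHS = √(x²) ≈ 1.0000
RHS = x ≈ -1.0000
Since 1.0000 ≠ -1.0000, the equation fails at this point, so it cannot hold for every real x for which both sides are defined.
√(x²) = |x|, which differs from x whenever x < 0 (both sides are defined for every real x).

Conclusion: No, this is NOT an identity.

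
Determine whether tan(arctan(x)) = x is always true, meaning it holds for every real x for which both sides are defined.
Claim: tan(arctan(x)) = x.
Reasoning: For every real x, arctan(x) is by definition the angle in (-π/2, π/2) whose tangent equals x. Taking the tangent of that angle returns x.
So the two sides agree for every real x for which both sides are defined.

Conclusion: Yes, this is an identity.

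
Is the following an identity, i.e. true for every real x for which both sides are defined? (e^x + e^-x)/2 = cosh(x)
Claim: (e^x + e^-x)/2 = cosh(x).
Reasoning: This is exactly the definition of the hyperbolic cosine: cosh(x) := (e^x + e^-x)/2.
So the two sides agree for every real x for which both sides are defined.

Conclusion: Yes, this is an identity.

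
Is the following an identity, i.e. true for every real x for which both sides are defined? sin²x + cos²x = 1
Yes, this is an identity.

Claim: sin²x + cos²x = 1.
Reasoning: The point (cos x, sin x) lies on the unit circle X² + Y² = 1, so cos²x + sin²x = 1 for every real x.
So the two sides agree for every real x for which both sides are defined.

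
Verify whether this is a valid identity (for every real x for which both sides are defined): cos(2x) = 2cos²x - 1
Yes, this is an identity.

Claim: cos(2x) = 2cos²x - 1.
Reasoning: cos(2x) = cos²x - sin²x. Replace sin²x by 1 - cos²x: cos²x - (1 - cos²x) = 2cos²x - 1.
So the two sides agree for every real x for which both sides are defined.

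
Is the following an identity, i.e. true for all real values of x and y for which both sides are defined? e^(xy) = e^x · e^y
Claim: e^(xy) = e^x · e^y.
Test a specific point where both sides are defined: x = 1/2, y = 4.
LHS = e^(xy) ≈ 7.3891
RHS = e^x · e^y ≈ 90.0171
Since 7.3891 ≠ 90.0171, the equation fails at this point, so it cannot hold for all real values of x and y for which both sides are defined.
e^x · e^y = e^(x+y), not e^(xy).

Conclusion: No, this is NOT an identity.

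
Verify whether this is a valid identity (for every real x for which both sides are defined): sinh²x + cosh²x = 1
No, this is NOT an identity.

Claim: sinh²x + cosh²x = 1.
Test a specific point where both sides are defined: x = 2.
LHS = sinh²x + cosh²x ≈ 27.3082
RHS = 1 ≈ 1.0000
Since 27.3082 ≠ 1.0000, the equation fails at this point, so it cannot hold for every real x for which both sides are defined.
The correct hyperbolic identity is cosh²x - sinh²x = 1 (a difference); the sum sinh²x + cosh²x equals cosh(2x).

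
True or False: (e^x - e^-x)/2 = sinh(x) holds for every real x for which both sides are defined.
Claim: (e^x - e^-x)/2 = sinh(x).
Reasoning: This is exactly the definition of the hyperbolic sine: sinh(x) := (e^x - e^-x)/2.
So the two sides agree for every real x for which both sides are defined.

Conclusion: True.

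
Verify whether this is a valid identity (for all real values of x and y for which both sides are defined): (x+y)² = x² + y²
Claim: (x+y)² = x² + y².
Test a specific point where both sides are defined: x = -2, y = 5.
LHS = (x+y)² ≈ 9.0000
RHS = x² + y² ≈ 29.0000
Since 9.0000 ≠ 29.0000, the equation fails at this point, so it cannot hold for all real values of x and y for which both sides are defined.
The correct expansion is (x+y)² = x² + 2xy + y²; the cross term 2xy is missing.

Conclusion: No, this is NOT an identity.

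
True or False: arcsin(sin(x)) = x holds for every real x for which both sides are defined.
False.

Claim: arcsin(sin(x)) = x.
Test a specific point where both sides are defined: x = 3π/4.
LHS = arcsin(sin(x)) ≈ 0.7854
RHS = x ≈ 2.3562
Since 0.7854 ≠ 2.3562, the equation fails at this point, so it cannot hold for every real x for which both sides are defined.
arcsin only returns values in [-π/2, π/2], so arcsin(sin(x)) = x holds only for x in that interval, not for all real x.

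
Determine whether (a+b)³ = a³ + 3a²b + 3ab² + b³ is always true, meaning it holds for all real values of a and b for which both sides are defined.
Claim: (a+b)³ = a³ + 3a²b + 3ab² + b³.
Reasoning: (a+b)³ = (a+b)(a+b)² = (a+b)(a² + 2ab + b²) = a³ + 2a²b + ab² + a²b + 2ab² + b³ = a³ + 3a²b + 3ab² + b³.
So the two sides agree for all real values of a and b for which both sides are defined.

Conclusion: Yes, this is an identity.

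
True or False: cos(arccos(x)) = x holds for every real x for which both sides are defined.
Claim: cos(arccos(x)) = x.
Reasoning: For -1 ≤ x ≤ 1 (where arccos is defined), arccos(x) is by definition an angle whose cosine equals x. Taking the cosine of that angle returns x. (Note the other order, arccos(cos x) = x, is NOT an identity.)
So the two sides agree for every real x for which both sides are defined.

Conclusion: True.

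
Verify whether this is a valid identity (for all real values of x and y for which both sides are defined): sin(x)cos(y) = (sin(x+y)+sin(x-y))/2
Yes, this is an identity.

Claim: sin(x)cos(y) = (sin(x+y)+sin(x-y))/2.
Reasoning: sin(x+y) = sin(x)cos(y) + cos(x)sin(y) and sin(x-y) = sin(x)cos(y) - cos(x)sin(y). Adding, sin(x+y) + sin(x-y) = 2sin(x)cos(y); divide by 2.
So the two sides agree for all real values of x and y for which both sides are defined.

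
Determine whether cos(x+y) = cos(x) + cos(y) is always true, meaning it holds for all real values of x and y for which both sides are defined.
No, this is NOT an identity.

Claim: cos(x+y) = cos(x) + cos(y).
Test a specific point where both sides are defined: x = -π/6, y = 2π/3.
LHS = cos(x+y) ≈ 0.0000
RHS = cos(x) + cos(y) ≈ 0.3660
Since 0.0000 ≠ 0.3660, the equation fails at this point, so it cannot hold for all real values of x and y for which both sides are defined.
The correct expansion is cos(x+y) = cos(x)cos(y) - sin(x)sin(y); cosine is not additive.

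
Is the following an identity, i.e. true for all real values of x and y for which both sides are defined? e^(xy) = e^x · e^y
Claim: e^(xy) = e^x · e^y.
Test a specific point where both sides are defined: x = 4, y = -1.
LHS = e^(xy) ≈ 0.0183
RHS = e^x · e^y ≈ 20.0855
Since 0.0183 ≠ 20.0855, the equation fails at this point, so it cannot hold for all real values of x and y for which both sides are defined.
e^x · e^y = e^(x+y), not e^(xy).

Conclusion: No, this is NOT an identity.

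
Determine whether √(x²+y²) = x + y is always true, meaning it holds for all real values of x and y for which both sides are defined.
Claim: √(x²+y²) = x + y.
Test a specific point where both sides are defined: x = -3, y = -3.
LHS = √(x²+y²) ≈ 4.2426
RHS = x + y ≈ -6.0000
Since 4.2426 ≠ -6.0000, the equation fails at this point, so it cannot hold for all real values of x and y for which both sides are defined.
(x+y)² = x² + 2xy + y², not x² + y², so the square root does not split this way.

Conclusion: No, this is NOT an identity.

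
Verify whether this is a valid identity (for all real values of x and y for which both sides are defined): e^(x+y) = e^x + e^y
No, this is NOT an identity.

Claim: e^(x+y) = e^x + e^y.
Test a specific point where both sides are defined: x = 1/2, y = 4.
LHS = e^(x+y) ≈ 90.0171
RHS = e^x + e^y ≈ 56.2469
Since 90.0171 ≠ 56.2469, the equation fails at this point, so it cannot hold for all real values of x and y for which both sides are defined.
The correct rule is e^(x+y) = e^x · e^y (a product, not a sum).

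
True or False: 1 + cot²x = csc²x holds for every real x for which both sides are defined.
True.

Claim: 1 + cot²x = csc²x.
Reasoning: Start from sin²x + cos²x = 1 and divide every term by sin²x (allowed wherever cot x and csc x are defined): 1 + cot²x = 1/sin²x = csc²x.
So the two sides agree for every real x for which both sides are defined.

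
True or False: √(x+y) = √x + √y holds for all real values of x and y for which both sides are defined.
Claim: √(x+y) = √x + √y.
Test a specific point where both sides are defined: x = 5, y = 2.
LHS = √(x+y) ≈ 2.6458
RHS = √x + √y ≈ 3.6503
Since 2.6458 ≠ 3.6503, the equation fails at this point, so it cannot hold for all real values of x and y for which both sides are defined.
Squaring the right side gives x + 2√(xy) + y, not x + y.

Conclusion: False.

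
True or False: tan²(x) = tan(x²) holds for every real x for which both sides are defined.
Claim: tan²(x) = tan(x²).
Test a specific point where both sides are defined: x = π/3.
LHS = tan²(x) ≈ 3.0000
RHS = tan(x²) ≈ 1.9485
Since 3.0000 ≠ 1.9485, the equation fails at this point, so it cannot hold for every real x for which both sides are defined.
tan²(x) means (tan x)², squaring the output; tan(x²) squares the input. These are different functions.

Conclusion: False.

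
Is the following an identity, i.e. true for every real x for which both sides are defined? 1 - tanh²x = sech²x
Yes, this is an identity.

Claim: 1 - tanh²x = sech²x.
Reasoning: Divide cosh²x - sinh²x = 1 through by cosh²x (never zero): 1 - tanh²x = 1/cosh²x = sech²x.
So the two sides agree for every real x for which both sides are defined.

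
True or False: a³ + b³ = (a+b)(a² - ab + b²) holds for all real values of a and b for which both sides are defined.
Claim: a³ + b³ = (a+b)(a² - ab + b²).
Reasoning: Expand the right side: (a+b)(a² - ab + b²) = a³ - a²b + ab² + a²b - ab² + b³ = a³ + b³ (the middle terms cancel in pairs).
So the two sides agree for all real values of a and b for which both sides are defined.

Conclusion: True.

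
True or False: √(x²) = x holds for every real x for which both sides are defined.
Claim: √(x²) = x.
Test a specific point where both sides are defined: x = -3.
LHS = √(x²) ≈ 3.0000
RHS = x ≈ -3.0000
Since 3.0000 ≠ -3.0000, the equation fails at this point, so it cannot hold for every real x for which both sides are defined.
√(x²) = |x|, which differs from x whenever x < 0 (both sides are defined for every real x).

Conclusion: False.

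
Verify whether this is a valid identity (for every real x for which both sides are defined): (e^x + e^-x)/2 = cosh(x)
Claim: (e^x + e^-x)/2 = cosh(x).
Reasoning: This is exactly the definition of the hyperbolic cosine: cosh(x) := (e^x + e^-x)/2.
So the two sides agree for every real x for which both sides are defined.

Conclusion: Yes, this is an identity.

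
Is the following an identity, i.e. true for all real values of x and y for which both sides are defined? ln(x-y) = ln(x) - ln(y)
No, this is NOT an identity.

Claim: ln(x-y) = ln(x) - ln(y).
Test a specific point where both sides are defined: x = 3, y = 3/2.
LHS = ln(x-y) ≈ 0.4055
RHS = ln(x) - ln(y) ≈ 0.6931
Since 0.4055 ≠ 0.6931, the equation fails at this point, so it cannot hold for all real values of x and y for which both sides are defined.
ln(x) - ln(y) = ln(x/y), not ln(x-y).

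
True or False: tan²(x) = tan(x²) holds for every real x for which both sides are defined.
Claim: tan²(x) = tan(x²).
Test a specific point where both sides are defined: x = -π/3.
LHS = tan²(x) ≈ 3.0000
RHS = tan(x²) ≈ 1.9485
Since 3.0000 ≠ 1.9485, the equation fails at this point, so it cannot hold for every real x for which both sides are defined.
tan²(x) means (tan x)², squaring the output; tan(x²) squares the input. These are different functions.

Conclusion: False.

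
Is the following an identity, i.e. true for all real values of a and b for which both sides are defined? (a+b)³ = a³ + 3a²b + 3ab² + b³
Yes, this is an identity.

Claim: (a+b)³ = a³ + 3a²b + 3ab² + b³.
Reasoning: (a+b)³ = (a+b)(a+b)² = (a+b)(a² + 2ab + b²) = a³ + 2a²b + ab² + a²b + 2ab² + b³ = a³ + 3a²b + 3ab² + b³.
So the two sides agree for all real values of a and b for which both sides are defined.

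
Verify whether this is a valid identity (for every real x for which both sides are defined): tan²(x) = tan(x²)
Claim: tan²(x) = tan(x²).
Test a specific point where both sides are defined: x = 2π/3.
LHS = tan²(x) ≈ 3.0000
RHS = tan(x²) ≈ 2.9590
Since 3.0000 ≠ 2.9590, the equation fails at this point, so it cannot hold for every real x for which both sides are defined.
tan²(x) means (tan x)², squaring the output; tan(x²) squares the input. These are different functions.

Conclusion: No, this is NOT an identity.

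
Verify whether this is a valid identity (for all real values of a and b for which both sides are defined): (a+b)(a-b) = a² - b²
Yes, this is an identity.

Claim: (a+b)(a-b) = a² - b².
Reasoning: Expand: (a+b)(a-b) = a² - ab + ba - b² = a² - b² (the cross terms cancel).
So the two sides agree for all real values of a and b for which both sides are defined.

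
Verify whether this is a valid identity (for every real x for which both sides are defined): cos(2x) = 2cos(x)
No, this is NOT an identity.

Claim: cos(2x) = 2cos(x).
Test a specific point where both sides are defined: x = -π/4.
LHS = cos(2x) ≈ 0.0000
RHS = 2cos(x) ≈ 1.4142
Since 0.0000 ≠ 1.4142, the equation fails at this point, so it cannot hold for every real x for which both sides are defined.
The correct double-angle formula is cos(2x) = cos²x - sin²x.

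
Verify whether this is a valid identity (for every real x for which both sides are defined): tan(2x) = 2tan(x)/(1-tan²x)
Yes, this is an identity.

Claim: tan(2x) = 2tan(x)/(1-tan²x).
Reasoning: tan(2x) = sin(2x)/cos(2x) = 2sin(x)cos(x) / (cos²x - sin²x). Divide numerator and denominator by cos²x: 2tan(x) / (1 - tan²x).
So the two sides agree for every real x for which both sides are defined.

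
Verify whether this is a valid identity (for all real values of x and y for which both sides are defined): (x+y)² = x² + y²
No, this is NOT an identity.

Claim: (x+y)² = x² + y².
Test a specific point where both sides are defined: x = -1, y = 4.
LHS = (x+y)² ≈ 9.0000
RHS = x² + y² ≈ 17.0000
Since 9.0000 ≠ 17.0000, the equation fails at this point, so it cannot hold for all real values of x and y for which both sides are defined.
The correct expansion is (x+y)² = x² + 2xy + y²; the cross term 2xy is missing.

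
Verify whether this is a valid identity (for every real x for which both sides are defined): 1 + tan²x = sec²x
Claim: 1 + tan²x = sec²x.
Reasoning: Start from sin²x + cos²x = 1 and divide every term by cos²x (allowed wherever tan x and sec x are defined): tan²x + 1 = 1/cos²x = sec²x.
So the two sides agree for every real x for which both sides are defined.

Conclusion: Yes, this is an identity.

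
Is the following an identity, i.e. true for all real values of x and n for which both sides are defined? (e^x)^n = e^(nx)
Claim: (e^x)^n = e^(nx).
Reasoning: e^x is a positive real number, and for a positive base B and real exponent n, B^n = e^(n·ln B). With B = e^x, ln B = x, so (e^x)^n = e^(n·x).
So the two sides agree for all real values of x and n for which both sides are defined.

Conclusion: Yes, this is an identity.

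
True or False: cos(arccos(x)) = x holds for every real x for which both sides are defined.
Claim: cos(arccos(x)) = x.
Reasoning: For -1 ≤ x ≤ 1 (where arccos is defined), arccos(x) is by definition an angle whose cosine equals x. Taking the cosine of that angle returns x. (Note the other order, arccos(cos x) = x, is NOT an identity.)
So the two sides agree for every real x for which both sides are defined.

Conclusion: True.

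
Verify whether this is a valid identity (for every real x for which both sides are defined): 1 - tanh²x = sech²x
Claim: 1 - tanh²x = sech²x.
Reasoning: Divide cosh²x - sinh²x = 1 through by cosh²x (never zero): 1 - tanh²x = 1/cosh²x = sech²x.
So the two sides agree for every real x for which both sides are defined.

Conclusion: Yes, this is an identity.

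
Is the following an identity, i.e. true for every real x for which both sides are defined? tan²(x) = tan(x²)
No, this is NOT an identity.

Claim: tan²(x) = tan(x²).
Test a specific point where both sides are defined: x = -π/6.
LHS = tan²(x) ≈ 0.3333
RHS = tan(x²) ≈ 0.2812
Since 0.3333 ≠ 0.2812, the equation fails at this point, so it cannot hold for every real x for which both sides are defined.
tan²(x) means (tan x)², squaring the output; tan(x²) squares the input. These are different functions.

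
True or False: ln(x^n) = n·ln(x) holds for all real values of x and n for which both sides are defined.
True.

Claim: ln(x^n) = n·ln(x).
Reasoning: The right side requires x > 0. For x > 0, x^n = (e^(ln x))^n = e^(n·ln x), so taking ln of both sides gives ln(x^n) = n·ln(x).
So the two sides agree for all real values of x and n for which both sides are defined.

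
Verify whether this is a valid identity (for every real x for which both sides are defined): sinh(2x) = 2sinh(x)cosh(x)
Yes, this is an identity.

Claim: sinh(2x) = 2sinh(x)cosh(x).
Reasoning: 2sinh(x)cosh(x) = 2 · (e^x - e^-x)/2 · (e^x + e^-x)/2 = (e^(2x) - e^(-2x))/2 = sinh(2x).
So the two sides agree for every real x for which both sides are defined.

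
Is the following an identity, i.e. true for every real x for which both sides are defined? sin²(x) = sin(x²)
No, this is NOT an identity.

Claim: sin²(x) = sin(x²).
Test a specific point where both sides are defined: x = π/4.
LHS = sin²(x) ≈ 0.5000
RHS = sin(x²) ≈ 0.5785
Since 0.5000 ≠ 0.5785, the equation fails at this point, so it cannot hold for every real x for which both sides are defined.
sin²(x) means (sin x)², squaring the output; sin(x²) squares the input. These are different functions.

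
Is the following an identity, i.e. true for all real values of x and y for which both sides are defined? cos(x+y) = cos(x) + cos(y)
No, this is NOT an identity.

Claim: cos(x+y) = cos(x) + cos(y).
Test a specific point where both sides are defined: x = π/6, y = -π/2.
LHS = cos(x+y) ≈ 0.5000
RHS = cos(x) + cos(y) ≈ 0.8660
Since 0.5000 ≠ 0.8660, the equation fails at this point, so it cannot hold for all real values of x and y for which both sides are defined.
The correct expansion is cos(x+y) = cos(x)cos(y) - sin(x)sin(y); cosine is not additive.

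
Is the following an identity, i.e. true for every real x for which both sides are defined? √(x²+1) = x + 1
No, this is NOT an identity.

Claim: √(x²+1) = x + 1.
Test a specific point where both sides are defined: x = 1/2.
LHS = √(x²+1) ≈ 1.1180
RHS = x + 1 ≈ 1.5000
Since 1.1180 ≠ 1.5000, the equation fails at this point, so it cannot hold for every real x for which both sides are defined.
(x+1)² = x² + 2x + 1 ≠ x² + 1 unless x = 0.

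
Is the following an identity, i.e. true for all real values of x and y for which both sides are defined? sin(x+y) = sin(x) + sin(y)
Claim: sin(x+y) = sin(x) + sin(y).
Test a specific point where both sides are defined: x = π/4, y = π.
LHS = sin(x+y) ≈ -0.7071
RHS = sin(x) + sin(y) ≈ 0.7071
Since -0.7071 ≠ 0.7071, the equation fails at this point, so it cannot hold for all real values of x and y for which both sides are defined.
The correct expansion is sin(x+y) = sin(x)cos(y) + cos(x)sin(y); sine is not additive.

Conclusion: No, this is NOT an identity.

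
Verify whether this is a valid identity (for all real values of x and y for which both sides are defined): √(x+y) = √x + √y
Claim: √(x+y) = √x + √y.
Test a specific point where both sides are defined: x = 2, y = 1.
LHS = √(x+y) ≈ 1.7321
RHS = √x + √y ≈ 2.4142
Since 1.7321 ≠ 2.4142, the equation fails at this point, so it cannot hold for all real values of x and y for which both sides are defined.
Squaring the right side gives x + 2√(xy) + y, not x + y.

Conclusion: No, this is NOT an identity.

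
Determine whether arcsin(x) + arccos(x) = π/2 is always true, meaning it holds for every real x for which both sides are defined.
Claim: arcsin(x) + arccos(x) = π/2.
Reasoning: Both sides are defined for -1 ≤ x ≤ 1. Let θ = arcsin(x), so sin θ = x and θ ∈ [-π/2, π/2]. Then cos(π/2 - θ) = sin θ = x and π/2 - θ ∈ [0, π], which is exactly the range of arccos, so arccos(x) = π/2 - θ. Adding: arcsin(x) + arccos(x) = θ + (π/2 - θ) = π/2.
So the two sides agree for every real x for which both sides are defined.

Conclusion: Yes, this is an identity.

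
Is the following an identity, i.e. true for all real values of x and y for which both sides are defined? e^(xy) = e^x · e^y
Claim: e^(xy) = e^x · e^y.
Test a specific point where both sides are defined: x = 3, y = -1.
LHS = e^(xy) ≈ 0.0498
RHS = e^x · e^y ≈ 7.3891
Since 0.0498 ≠ 7.3891, the equation fails at this point, so it cannot hold for all real values of x and y for which both sides are defined.
e^x · e^y = e^(x+y), not e^(xy).

Conclusion: No, this is NOT an identity.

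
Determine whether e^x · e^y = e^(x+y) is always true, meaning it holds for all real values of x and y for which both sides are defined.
Yes, this is an identity.

Claim: e^x · e^y = e^(x+y).
Reasoning: This is the law of exponents for a common base: multiplying powers adds exponents. E.g. from the series, (Σ x^j/j!)(Σ y^k/k!) = Σ_m (Σ_{j+k=m} x^j y^k/(j!k!)) = Σ_m (x+y)^m/m! by the binomial theorem.
So the two sides agree for all real values of x and y for which both sides are defined.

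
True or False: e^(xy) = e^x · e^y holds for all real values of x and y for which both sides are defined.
False.

Claim: e^(xy) = e^x · e^y.
Test a specific point where both sides are defined: x = -3, y = 2.
LHS = e^(xy) ≈ 0.0025
RHS = e^x · e^y ≈ 0.3679
Since 0.0025 ≠ 0.3679, the equation fails at this point, so it cannot hold for all real values of x and y for which both sides are defined.
e^x · e^y = e^(x+y), not e^(xy).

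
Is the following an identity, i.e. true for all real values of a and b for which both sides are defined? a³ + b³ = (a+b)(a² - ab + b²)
Claim: a³ + b³ = (a+b)(a² - ab + b²).
Reasoning: Expand the right side: (a+b)(a² - ab + b²) = a³ - a²b + ab² + a²b - ab² + b³ = a³ + b³ (the middle terms cancel in pairs).
So the two sides agree for all real values of a and b for which both sides are defined.

Conclusion: Yes, this is an identity.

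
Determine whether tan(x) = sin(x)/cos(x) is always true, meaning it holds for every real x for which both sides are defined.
Yes, this is an identity.

Claim: tan(x) = sin(x)/cos(x).
Reasoning: For an angle x whose terminal point on the unit circle is (cos x, sin x), tan(x) is defined as the ratio (second coordinate)/(first coordinate) = sin(x)/cos(x), wherever cos(x) ≠ 0.
So the two sides agree for every real x for which both sides are defined.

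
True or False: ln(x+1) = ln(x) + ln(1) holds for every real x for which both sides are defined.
Claim: ln(x+1) = ln(x) + ln(1).
Test a specific point where both sides are defined: x = 4.
LHS = ln(x+1) ≈ 1.6094
RHS = ln(x) + ln(1) ≈ 1.3863
Since 1.6094 ≠ 1.3863, the equation fails at this point, so it cannot hold for every real x for which both sides are defined.
ln(1) = 0, so the right side is just ln(x), which differs from ln(x+1).

Conclusion: False.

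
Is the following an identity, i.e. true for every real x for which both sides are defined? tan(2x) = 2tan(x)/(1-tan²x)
Claim: tan(2x) = 2tan(x)/(1-tan²x).
Reasoning: tan(2x) = sin(2x)/cos(2x) = 2sin(x)cos(x) / (cos²x - sin²x). Divide numerator and denominator by cos²x: 2tan(x) / (1 - tan²x).
So the two sides agree for every real x for which both sides are defined.

Conclusion: Yes, this is an identity.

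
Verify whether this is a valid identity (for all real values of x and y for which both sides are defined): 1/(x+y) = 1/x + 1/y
No, this is NOT an identity.

Claim: 1/(x+y) = 1/x + 1/y.
Test a specific point where both sides are defined: x = 3, y = 1.
LHS = 1/(x+y) ≈ 0.2500
RHS = 1/x + 1/y ≈ 1.3333
Since 0.2500 ≠ 1.3333, the equation fails at this point, so it cannot hold for all real values of x and y for which both sides are defined.
1/x + 1/y = (x+y)/(xy), which is not 1/(x+y).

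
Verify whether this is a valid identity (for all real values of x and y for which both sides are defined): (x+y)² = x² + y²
Claim: (x+y)² = x² + y².
Test a specific point where both sides are defined: x = -3, y = 3/2.
LHS = (x+y)² ≈ 2.2500
RHS = x² + y² ≈ 11.2500
Since 2.2500 ≠ 11.2500, the equation fails at this point, so it cannot hold for all real values of x and y for which both sides are defined.
The correct expansion is (x+y)² = x² + 2xy + y²; the cross term 2xy is missing.

Conclusion: No, this is NOT an identity.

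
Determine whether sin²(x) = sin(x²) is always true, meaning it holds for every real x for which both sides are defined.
No, this is NOT an identity.

Claim: sin²(x) = sin(x²).
Test a specific point where both sides are defined: x = 2π/3.
LHS = sin²(x) ≈ 0.7500
RHS = sin(x²) ≈ -0.9474
Since 0.7500 ≠ -0.9474, the equation fails at this point, so it cannot hold for every real x for which both sides are defined.
sin²(x) means (sin x)², squaring the output; sin(x²) squares the input. These are different functions.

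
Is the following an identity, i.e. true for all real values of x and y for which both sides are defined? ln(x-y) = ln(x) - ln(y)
No, this is NOT an identity.

Claim: ln(x-y) = ln(x) - ln(y).
Test a specific point where both sides are defined: x = 3, y = 1.
LHS = ln(x-y) ≈ 0.6931
RHS = ln(x) - ln(y) ≈ 1.0986
Since 0.6931 ≠ 1.0986, the equation fails at this point, so it cannot hold for all real values of x and y for which both sides are defined.
ln(x) - ln(y) = ln(x/y), not ln(x-y).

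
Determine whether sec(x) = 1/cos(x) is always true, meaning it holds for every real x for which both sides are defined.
Claim: sec(x) = 1/cos(x).
Reasoning: sec(x) is by definition the reciprocal of cos(x), wherever cos(x) ≠ 0.
So the two sides agree for every real x for which both sides are defined.

Conclusion: Yes, this is an identity.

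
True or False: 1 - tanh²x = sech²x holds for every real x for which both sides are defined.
True.

Claim: 1 - tanh²x = sech²x.
Reasoning: Divide cosh²x - sinh²x = 1 through by cosh²x (never zero): 1 - tanh²x = 1/cosh²x = sech²x.
So the two sides agree for every real x for which both sides are defined.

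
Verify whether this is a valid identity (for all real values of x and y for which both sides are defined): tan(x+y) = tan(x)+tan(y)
No, this is NOT an identity.

Claim: tan(x+y) = tan(x)+tan(y).
Test a specific point where both sides are defined: x = 2π/3, y = π/6.
LHS = tan(x+y) ≈ -0.5774
RHS = tan(x)+tan(y) ≈ -1.1547
Since -0.5774 ≠ -1.1547, the equation fails at this point, so it cannot hold for all real values of x and y for which both sides are defined.
The correct formula is tan(x+y) = (tan(x) + tan(y))/(1 - tan(x)tan(y)).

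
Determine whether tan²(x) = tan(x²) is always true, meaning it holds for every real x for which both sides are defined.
Claim: tan²(x) = tan(x²).
Test a specific point where both sides are defined: x = π/3.
LHS = tan²(x) ≈ 3.0000
RHS = tan(x²) ≈ 1.9485
Since 3.0000 ≠ 1.9485, the equation fails at this point, so it cannot hold for every real x for which both sides are defined.
tan²(x) means (tan x)², squaring the output; tan(x²) squares the input. These are different functions.

Conclusion: No, this is NOT an identity.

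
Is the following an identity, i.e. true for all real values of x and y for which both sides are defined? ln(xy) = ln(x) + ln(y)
Claim: ln(xy) = ln(x) + ln(y).
Reasoning: Both sides are simultaneously defined only when x, y > 0. Write x = e^p, y = e^q (p = ln x, q = ln y). Then xy = e^p · e^q = e^(p+q), so ln(xy) = p + q = ln(x) + ln(y).
So the two sides agree for all real values of x and y for which both sides are defined.

Conclusion: Yes, this is an identity.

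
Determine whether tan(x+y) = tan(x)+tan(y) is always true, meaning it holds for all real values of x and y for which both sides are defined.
No, this is NOT an identity.

Claim: tan(x+y) = tan(x)+tan(y).
Test a specific point where both sides are defined: x = -π/4, y = -π/3.
LHS = tan(x+y) ≈ 3.7321
RHS = tan(x)+tan(y) ≈ -2.7321
Since 3.7321 ≠ -2.7321, the equation fails at this point, so it cannot hold for all real values of x and y for which both sides are defined.
The correct formula is tan(x+y) = (tan(x) + tan(y))/(1 - tan(x)tan(y)).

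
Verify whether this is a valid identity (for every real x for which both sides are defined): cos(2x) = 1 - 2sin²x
Claim: cos(2x) = 1 - 2sin²x.
Reasoning: cos(2x) = cos²x - sin²x. Replace cos²x by 1 - sin²x: (1 - sin²x) - sin²x = 1 - 2sin²x.
So the two sides agree for every real x for which both sides are defined.

Conclusion: Yes, this is an identity.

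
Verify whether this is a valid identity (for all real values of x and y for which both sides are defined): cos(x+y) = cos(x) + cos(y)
Claim: cos(x+y) = cos(x) + cos(y).
Test a specific point where both sides are defined: x = -π/4, y = π/4.
LHS = cos(x+y) ≈ 1.0000
RHS = cos(x) + cos(y) ≈ 1.4142
Since 1.0000 ≠ 1.4142, the equation fails at this point, so it cannot hold for all real values of x and y for which both sides are defined.
The correct expansion is cos(x+y) = cos(x)cos(y) - sin(x)sin(y); cosine is not additive.

Conclusion: No, this is NOT an identity.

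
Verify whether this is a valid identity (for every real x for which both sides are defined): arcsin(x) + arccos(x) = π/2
Claim: arcsin(x) + arccos(x) = π/2.
Reasoning: Both sides are defined for -1 ≤ x ≤ 1. Let θ = arcsin(x), so sin θ = x and θ ∈ [-π/2, π/2]. Then cos(π/2 - θ) = sin θ = x and π/2 - θ ∈ [0, π], which is exactly the range of arccos, so arccos(x) = π/2 - θ. Adding: arcsin(x) + arccos(x) = θ + (π/2 - θ) = π/2.
So the two sides agree for every real x for which both sides are defined.

Conclusion: Yes, this is an identity.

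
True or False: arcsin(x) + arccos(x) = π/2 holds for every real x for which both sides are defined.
True.

Claim: arcsin(x) + arccos(x) = π/2.
Reasoning: Both sides are defined for -1 ≤ x ≤ 1. Let θ = arcsin(x), so sin θ = x and θ ∈ [-π/2, π/2]. Then cos(π/2 - θ) = sin θ = x and π/2 - θ ∈ [0, π], which is exactly the range of arccos, so arccos(x) = π/2 - θ. Adding: arcsin(x) + arccos(x) = θ + (π/2 - θ) = π/2.
So the two sides agree for every real x for which both sides are defined.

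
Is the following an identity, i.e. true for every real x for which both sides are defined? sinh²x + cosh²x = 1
No, this is NOT an identity.

Claim: sinh²x + cosh²x = 1.
Test a specific point where both sides are defined: x = 4.
LHS = sinh²x + cosh²x ≈ 1490.4792
RHS = 1 ≈ 1.0000
Since 1490.4792 ≠ 1.0000, the equation fails at this point, so it cannot hold for every real x for which both sides are defined.
The correct hyperbolic identity is cosh²x - sinh²x = 1 (a difference); the sum sinh²x + cosh²x equals cosh(2x).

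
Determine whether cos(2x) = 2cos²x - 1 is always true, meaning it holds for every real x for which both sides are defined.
Claim: cos(2x) = 2cos²x - 1.
Reasoning: cos(2x) = cos²x - sin²x. Replace sin²x by 1 - cos²x: cos²x - (1 - cos²x) = 2cos²x - 1.
So the two sides agree for every real x for which both sides are defined.

Conclusion: Yes, this is an identity.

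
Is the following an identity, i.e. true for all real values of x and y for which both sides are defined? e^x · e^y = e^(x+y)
Claim: e^x · e^y = e^(x+y).
Reasoning: This is the law of exponents for a common base: multiplying powers adds exponents. E.g. from the series, (Σ x^j/j!)(Σ y^k/k!) = Σ_m (Σ_{j+k=m} x^j y^k/(j!k!)) = Σ_m (x+y)^m/m! by the binomial theorem.
So the two sides agree for all real values of x and y for which both sides are defined.

Conclusion: Yes, this is an identity.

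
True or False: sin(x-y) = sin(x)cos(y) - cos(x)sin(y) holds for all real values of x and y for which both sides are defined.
True.

Claim: sin(x-y) = sin(x)cos(y) - cos(x)sin(y).
Reasoning: Replace y by -y in sin(x+y) = sin(x)cos(y) + cos(x)sin(y) and use cos(-y) = cos(y), sin(-y) = -sin(y): sin(x-y) = sin(x)cos(y) - cos(x)sin(y).
So the two sides agree for all real values of x and y for which both sides are defined.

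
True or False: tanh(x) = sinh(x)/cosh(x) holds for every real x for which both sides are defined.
Claim: tanh(x) = sinh(x)/cosh(x).
Reasoning: tanh(x) is defined as sinh(x)/cosh(x) = (e^x - e^-x)/(e^x + e^-x); cosh(x) ≥ 1 is never zero, so this holds for every real x.
So the two sides agree for every real x for which both sides are defined.

Conclusion: True.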